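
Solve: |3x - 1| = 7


An absolute value equation |expr| = 7 gives two cases:
Case 1: 3x - 1 = 7
  3x = 8, so x = 8/3
Case 2: 3x - 1 = -7
  3x = -6, so x = -2

x = -2, x = 8/3


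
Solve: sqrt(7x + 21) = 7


Square both sides: 7x + 21 = 7^2 = 49
7x = 49 - 21 = 28
x = 4
Check: sqrt(7*4 + 21) = sqrt(49) = 7 ✓

x = 4


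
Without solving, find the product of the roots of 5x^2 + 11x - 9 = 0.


By Vieta's formulas for ax^2 + bx + c = 0:
  Sum of roots = -b/a
  Product of roots = c/a

Here a = 5, b = 11, c = -9
Sum = -(11)/5 = -11/5
Product = -9/5 = -9/5

Product = -9/5


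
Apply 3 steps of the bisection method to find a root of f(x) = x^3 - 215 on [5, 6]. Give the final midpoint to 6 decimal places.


f(x) = x^3 - 215
f(5) = -90 < 0
f(6) = 1 > 0

Step 1: midpoint = (5.000000 + 6.000000)/2 = 5.500000
  f(5.500000) = -48.625000
  f(mid) < 0, so root is in [5.500000, 6.000000]

Step 2: midpoint = (5.500000 + 6.000000)/2 = 5.750000
  f(5.750000) = -24.890625
  f(mid) < 0, so root is in [5.750000, 6.000000]

Step 3: midpoint = (5.750000 + 6.000000)/2 = 5.875000
  f(5.875000) = -12.220703
  f(mid) < 0, so root is in [5.875000, 6.000000]

midpoint = 5.875000


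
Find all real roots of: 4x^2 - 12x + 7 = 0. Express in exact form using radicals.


Using the quadratic formula: x = (-b ± sqrt(b^2 - 4ac)) / (2a)
Here a = 4, b = -12, c = 7
Discriminant = b^2 - 4ac = (-12)^2 - 4(4)(7) = 144 - 112 = 32
Since discriminant = 32 > 0, there are two real roots.
x = (12 ± 4*sqrt(2)) / 8
Simplifying: x = (3 ± sqrt(2)) / 2
Numerically: x ≈ 2.2071 or x ≈ 0.7929

x = (3 + sqrt(2)) / 2 or x = (3 - sqrt(2)) / 2


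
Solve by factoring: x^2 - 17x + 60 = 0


We need two numbers that multiply to 60 and add to -17.
Those numbers are -5 and -12 (since (-5) * (-12) = 60 and (-5) + (-12) = -17).
So x^2 - 17x + 60 = (x - 5)(x - 12) = 0
Setting each factor to zero: x = 5 or x = 12

x = 5, x = 12


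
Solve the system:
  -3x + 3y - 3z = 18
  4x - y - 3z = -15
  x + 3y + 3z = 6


Using Cramer's rule. Expand each determinant along the first row.
D  = (-3)*[(-1)*3 - (-3)*3] - 3*[4*3 - (-3)*1] + (-3)*[4*3 - (-1)*1]
  = (-3)*(6) - 3*(15) + (-3)*(13) = -102
Dx = 18*[(-1)*3 - (-3)*3] - 3*[(-15)*3 - (-3)*6] + (-3)*[(-15)*3 - (-1)*6]
  = 18*(6) - 3*(-27) + (-3)*(-39) = 306
Dy = (-3)*[(-15)*3 - (-3)*6] - 18*[4*3 - (-3)*1] + (-3)*[4*6 - (-15)*1]
  = (-3)*(-27) - 18*(15) + (-3)*(39) = -306
Dz = (-3)*[(-1)*6 - (-15)*3] - 3*[4*6 - (-15)*1] + 18*[4*3 - (-1)*1]
  = (-3)*(39) - 3*(39) + 18*(13) = 0
x = Dx/D = 306/-102 = -3, y = Dy/D = -306/-102 = 3, z = Dz/D = 0/-102 = 0
Check eq1: (-3)(-3) + (3)(3) + (-3)(0) = 18 = 18 ✓
Check eq2: (4)(-3) + (-1)(3) + (-3)(0) = -15 = -15 ✓
Check eq3: (1)(-3) + (3)(3) + (3)(0) = 6 = 6 ✓

x = -3, y = 3, z = 0


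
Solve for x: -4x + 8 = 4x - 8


Starting with: -4x + 8 = 4x - 8
Move all x terms to left: (-4 - 4)x = -8 - 8
Simplify: -8x = -16
Divide both sides by -8: x = 2

x = 2


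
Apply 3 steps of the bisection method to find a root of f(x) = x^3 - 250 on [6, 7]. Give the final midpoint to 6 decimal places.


f(x) = x^3 - 250
f(6) = -34 < 0
f(7) = 93 > 0

Step 1: midpoint = (6.000000 + 7.000000)/2 = 6.500000
  f(6.500000) = 24.625000
  f(mid) > 0, so root is in [6.000000, 6.500000]

Step 2: midpoint = (6.000000 + 6.500000)/2 = 6.250000
  f(6.250000) = -5.859375
  f(mid) < 0, so root is in [6.250000, 6.500000]

Step 3: midpoint = (6.250000 + 6.500000)/2 = 6.375000
  f(6.375000) = 9.083984
  f(mid) > 0, so root is in [6.250000, 6.375000]

midpoint = 6.375000


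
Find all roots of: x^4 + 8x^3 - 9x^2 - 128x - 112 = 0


Let p(x) = x^4 + 8x^3 - 9x^2 - 128x - 112. By the rational root theorem (leading coefficient 1), any rational root is an integer divisor of 112: try ±1, ±2, ... in turn.
Test x = 1: value = -240 ≠ 0.
Test x = -1: value = 0 ✓, so (x + 1) is a factor.
Synthetic division by (x + 1): bring down 1; 1(-1) + 8 = 7; 7(-1) - 9 = -16; (-16)(-1) - 128 = -112; (-112)(-1) - 112 = 0 → quotient x^3 + 7x^2 - 16x - 112, remainder 0.
Continue with the quotient x^3 + 7x^2 - 16x - 112 (candidates must divide 112; re-test x = -1 first in case it repeats).
Test x = -1: value = -90 ≠ 0.
Test x = 2: value = -108 ≠ 0.
Test x = -2: value = -60 ≠ 0.
Test x = 4: value = 0 ✓, so (x - 4) is a factor.
Synthetic division by (x - 4): bring down 1; 1(4) + 7 = 11; 11(4) - 16 = 28; 28(4) - 112 = 0 → quotient x^2 + 11x + 28, remainder 0.
Solve the quadratic x^2 + 11x + 28 = 0: discriminant = 11^2 - 4(1)(28) = 121 - 112 = 9.
sqrt(9) = 3, so x = (-11 ± 3)/2: x = -4 or x = -7.
Collecting all roots found:

x = -7, x = -4, x = -1, x = 4


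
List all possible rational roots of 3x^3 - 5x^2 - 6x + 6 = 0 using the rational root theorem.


Rational root theorem: possible roots are ±p/q where:
  p divides the constant term (6): p ∈ {1, 2, 3, 6}
  q divides the leading coefficient (3): q ∈ {1, 3}

All possible rational roots: -6, -3, -2, -1, -2/3, -1/3, 1/3, 2/3, 1, 2, 3, 6

-6, -3, -2, -1, -2/3, -1/3, 1/3, 2/3, 1, 2, 3, 6


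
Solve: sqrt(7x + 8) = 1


Square both sides: 7x + 8 = 1^2 = 1
7x = 1 - 8 = -7
x = -1
Check: sqrt(7*(-1) + 8) = sqrt(1) = 1 ✓

x = -1


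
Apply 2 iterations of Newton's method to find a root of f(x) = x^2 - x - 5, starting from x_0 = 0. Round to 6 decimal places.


Newton's method: x_(n+1) = x_n - f(x_n)/f'(x_n)
f(x) = x^2 - x - 5
f'(x) = 2x - 1

Iteration 1:
  f(0.000000) = -5.000000
  f'(0.000000) = -1.000000
  x_1 = 0.000000 - (-5.000000)/(-1.000000) = -5.000000

Iteration 2:
  f(-5.000000) = 25.000000
  f'(-5.000000) = -11.000000
  x_2 = -5.000000 - (25.000000)/(-11.000000) = -2.727273

x_2 = -2.727273


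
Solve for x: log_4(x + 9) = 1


Convert to exponential form: x + 9 = 4^1 = 4
x = 4 - 9 = -5
Check: log_4(-5 + 9) = log_4(4) = log_4(4) = 1 ✓

x = -5


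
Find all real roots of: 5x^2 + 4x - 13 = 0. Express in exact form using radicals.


Using the quadratic formula: x = (-b ± sqrt(b^2 - 4ac)) / (2a)
Here a = 5, b = 4, c = -13
Discriminant = b^2 - 4ac = 4^2 - 4(5)(-13) = 16 + 260 = 276
Since discriminant = 276 > 0, there are two real roots.
x = (-4 ± 2*sqrt(69)) / 10
Simplifying: x = (-2 ± sqrt(69)) / 5
Numerically: x ≈ 1.2613 or x ≈ -2.0613

x = (-2 + sqrt(69)) / 5 or x = (-2 - sqrt(69)) / 5


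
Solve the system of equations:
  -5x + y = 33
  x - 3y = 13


Using Cramer's rule:
Determinant D = (-5)(-3) - (1)(1) = 15 - 1 = 14
Dx = (33)(-3) - (13)(1) = -99 - 13 = -112
Dy = (-5)(13) - (1)(33) = -65 - 33 = -98
x = Dx/D = -112/14 = -8
y = Dy/D = -98/14 = -7

x = -8, y = -7


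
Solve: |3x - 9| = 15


An absolute value equation |expr| = 15 gives two cases:
Case 1: 3x - 9 = 15
  3x = 24, so x = 8
Case 2: 3x - 9 = -15
  3x = -6, so x = -2

x = -2, x = 8


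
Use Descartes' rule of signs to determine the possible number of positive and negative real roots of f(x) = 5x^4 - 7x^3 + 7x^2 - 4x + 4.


Descartes' rule of signs:

For positive roots, count sign changes in f(x) = 5x^4 - 7x^3 + 7x^2 - 4x + 4:
Signs of coefficients: +, -, +, -, +
Number of sign changes: 4
Possible positive real roots: 4, 2, 0

For negative roots, examine f(-x) = 5x^4 + 7x^3 + 7x^2 + 4x + 4:
Signs of coefficients: +, +, +, +, +
Number of sign changes: 0
Possible negative real roots: 0

Positive roots: 4 or 2 or 0; Negative roots: 0


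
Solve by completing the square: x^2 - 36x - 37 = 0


Start: x^2 - 36x - 37 = 0
Move constant: x^2 - 36x = 37
Half of -36 is -18, squared is 324
Add 324 to both sides: x^2 - 36x + 324 = 361
(x - 18)^2 = 361
x - 18 = ±19
x = 18 + 19 = 37 or x = 18 - 19 = -1

x = -1, x = 37


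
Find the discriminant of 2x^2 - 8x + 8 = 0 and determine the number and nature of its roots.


For ax^2 + bx + c = 0, discriminant D = b^2 - 4ac
Here a = 2, b = -8, c = 8
D = (-8)^2 - 4(2)(8) = 64 - 64 = 0

D = 0
The equation has exactly 1 real root (a repeated/double root).

Discriminant = 0, 1 repeated real root


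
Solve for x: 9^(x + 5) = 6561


Express both sides with the same base.
6561 = 9^4
Since the bases match, equate exponents: x + 5 = 4
So x = 4 - (5) = -1

x = -1


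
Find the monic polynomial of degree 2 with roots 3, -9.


A monic polynomial with roots 3, -9 is:
p(x) = (x - 3)(x + 9)
After multiplying by (x - 3): x - 3
After multiplying by (x + 9): x^2 + 6x - 27

x^2 + 6x - 27


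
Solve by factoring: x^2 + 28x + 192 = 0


We need two numbers that multiply to 192 and add to 28.
Those numbers are 12 and 16 (since 12 * 16 = 192 and 12 + 16 = 28).
So x^2 + 28x + 192 = (x + 12)(x + 16) = 0
Setting each factor to zero: x = -12 or x = -16

x = -16, x = -12


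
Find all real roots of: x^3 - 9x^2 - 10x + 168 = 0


Let p(x) = x^3 - 9x^2 - 10x + 168. By the rational root theorem (leading coefficient 1), any rational root is an integer divisor of 168: try ±1, ±2, ... in turn.
Test x = 1: value = 150 ≠ 0.
Test x = -1: value = 168 ≠ 0.
Test x = 2: value = 120 ≠ 0.
Test x = -2: value = 144 ≠ 0.
Test x = 3: value = 84 ≠ 0.
Test x = -3: value = 90 ≠ 0.
Test x = 4: value = 48 ≠ 0.
Test x = -4: value = 0 ✓, so (x + 4) is a factor.
Synthetic division by (x + 4): bring down 1; 1(-4) - 9 = -13; (-13)(-4) - 10 = 42; 42(-4) + 168 = 0 → quotient x^2 - 13x + 42, remainder 0.
Solve the quadratic x^2 - 13x + 42 = 0: discriminant = (-13)^2 - 4(1)(42) = 169 - 168 = 1.
sqrt(1) = 1, so x = (13 ± 1)/2: x = 7 or x = 6.

x = -4, x = 6, x = 7


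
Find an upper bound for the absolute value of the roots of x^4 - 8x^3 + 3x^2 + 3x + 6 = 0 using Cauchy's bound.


Cauchy's bound: all roots r satisfy |r| <= 1 + max(|a_i/a_n|) for i = 0,...,n-1
where a_n is the leading coefficient.

Coefficients: [1, -8, 3, 3, 6]
Leading coefficient a_n = 1
Ratios |a_i/a_n|: 8, 3, 3, 6
Maximum ratio: 8
Cauchy's bound: |r| <= 1 + 8 = 9

Upper bound = 9


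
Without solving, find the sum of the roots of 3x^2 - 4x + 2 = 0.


By Vieta's formulas for ax^2 + bx + c = 0:
  Sum of roots = -b/a
  Product of roots = c/a

Here a = 3, b = -4, c = 2
Sum = -(-4)/3 = 4/3
Product = 2/3 = 2/3

Sum = 4/3


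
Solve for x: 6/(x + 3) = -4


Multiply both sides by (x + 3): 6 = -4(x + 3)
Distribute: 6 = -4x - 12
-4x = 6 + 12 = 18
x = -9/2

x = -9/2


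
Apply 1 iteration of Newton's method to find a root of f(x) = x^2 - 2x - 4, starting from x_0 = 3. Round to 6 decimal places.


Newton's method: x_(n+1) = x_n - f(x_n)/f'(x_n)
f(x) = x^2 - 2x - 4
f'(x) = 2x - 2

Iteration 1:
  f(3.000000) = -1.000000
  f'(3.000000) = 4.000000
  x_1 = 3.000000 - (-1.000000)/(4.000000) = 3.250000

x_1 = 3.250000


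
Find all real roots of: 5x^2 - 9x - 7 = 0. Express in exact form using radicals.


Using the quadratic formula: x = (-b ± sqrt(b^2 - 4ac)) / (2a)
Here a = 5, b = -9, c = -7
Discriminant = b^2 - 4ac = (-9)^2 - 4(5)(-7) = 81 + 140 = 221
Since discriminant = 221 > 0, there are two real roots.
x = (9 ± sqrt(221)) / 10
Numerically: x ≈ 2.3866 or x ≈ -0.5866

x = (9 + sqrt(221)) / 10 or x = (9 - sqrt(221)) / 10


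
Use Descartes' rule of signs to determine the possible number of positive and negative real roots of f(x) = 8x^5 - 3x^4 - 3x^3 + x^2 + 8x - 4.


Descartes' rule of signs:

For positive roots, count sign changes in f(x) = 8x^5 - 3x^4 - 3x^3 + x^2 + 8x - 4:
Signs of coefficients: +, -, -, +, +, -
Number of sign changes: 3
Possible positive real roots: 3, 1

For negative roots, examine f(-x) = -8x^5 - 3x^4 + 3x^3 + x^2 - 8x - 4:
Signs of coefficients: -, -, +, +, -, -
Number of sign changes: 2
Possible negative real roots: 2, 0

Positive roots: 3 or 1; Negative roots: 2 or 0


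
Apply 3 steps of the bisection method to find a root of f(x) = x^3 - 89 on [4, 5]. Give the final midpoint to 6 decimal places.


f(x) = x^3 - 89
f(4) = -25 < 0
f(5) = 36 > 0

Step 1: midpoint = (4.000000 + 5.000000)/2 = 4.500000
  f(4.500000) = 2.125000
  f(mid) > 0, so root is in [4.000000, 4.500000]

Step 2: midpoint = (4.000000 + 4.500000)/2 = 4.250000
  f(4.250000) = -12.234375
  f(mid) < 0, so root is in [4.250000, 4.500000]

Step 3: midpoint = (4.250000 + 4.500000)/2 = 4.375000
  f(4.375000) = -5.259766
  f(mid) < 0, so root is in [4.375000, 4.500000]

midpoint = 4.375000


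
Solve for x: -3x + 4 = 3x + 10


Starting with: -3x + 4 = 3x + 10
Move all x terms to left: (-3 - 3)x = 10 - 4
Simplify: -6x = 6
Divide both sides by -6: x = -1

x = -1


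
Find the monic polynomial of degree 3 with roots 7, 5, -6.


A monic polynomial with roots 7, 5, -6 is:
p(x) = (x - 7)(x - 5)(x + 6)
After multiplying by (x - 7): x - 7
After multiplying by (x - 5): x^2 - 12x + 35
After multiplying by (x + 6): x^3 - 6x^2 - 37x + 210

x^3 - 6x^2 - 37x + 210


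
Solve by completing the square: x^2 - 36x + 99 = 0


Start: x^2 - 36x + 99 = 0
Move constant: x^2 - 36x = -99
Half of -36 is -18, squared is 324
Add 324 to both sides: x^2 - 36x + 324 = 225
(x - 18)^2 = 225
x - 18 = ±15
x = 18 + 15 = 33 or x = 18 - 15 = 3

x = 3, x = 33


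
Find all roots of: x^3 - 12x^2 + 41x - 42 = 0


Let p(x) = x^3 - 12x^2 + 41x - 42. By the rational root theorem (leading coefficient 1), any rational root is an integer divisor of 42: try ±1, ±2, ... in turn.
Test x = 1: value = -12 ≠ 0.
Test x = -1: value = -96 ≠ 0.
Test x = 2: value = 0 ✓, so (x - 2) is a factor.
Synthetic division by (x - 2): bring down 1; 1(2) - 12 = -10; (-10)(2) + 41 = 21; 21(2) - 42 = 0 → quotient x^2 - 10x + 21, remainder 0.
Solve the quadratic x^2 - 10x + 21 = 0: discriminant = (-10)^2 - 4(1)(21) = 100 - 84 = 16.
sqrt(16) = 4, so x = (10 ± 4)/2: x = 7 or x = 3.
Collecting all roots found:

x = 2, x = 3, x = 7


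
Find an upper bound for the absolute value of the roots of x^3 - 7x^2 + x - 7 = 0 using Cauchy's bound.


Cauchy's bound: all roots r satisfy |r| <= 1 + max(|a_i/a_n|) for i = 0,...,n-1
where a_n is the leading coefficient.

Coefficients: [1, -7, 1, -7]
Leading coefficient a_n = 1
Ratios |a_i/a_n|: 7, 1, 7
Maximum ratio: 7
Cauchy's bound: |r| <= 1 + 7 = 8

Upper bound = 8


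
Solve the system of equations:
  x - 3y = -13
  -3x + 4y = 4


Using Cramer's rule:
Determinant D = (1)(4) - (-3)(-3) = 4 - 9 = -5
Dx = (-13)(4) - (4)(-3) = -52 + 12 = -40
Dy = (1)(4) - (-3)(-13) = 4 - 39 = -35
x = Dx/D = -40/-5 = 8
y = Dy/D = -35/-5 = 7

x = 8, y = 7


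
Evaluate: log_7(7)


We need the exponent such that 7^? = 7
7^1 = 7
Therefore log_7(7) = 1

1


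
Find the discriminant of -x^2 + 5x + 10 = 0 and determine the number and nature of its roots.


For ax^2 + bx + c = 0, discriminant D = b^2 - 4ac
Here a = -1, b = 5, c = 10
D = (5)^2 - 4(-1)(10) = 25 + 40 = 65

D = 65 > 0 but not a perfect square
The equation has 2 distinct real irrational roots.

Discriminant = 65, 2 distinct real irrational roots


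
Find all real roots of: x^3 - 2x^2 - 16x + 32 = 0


Let p(x) = x^3 - 2x^2 - 16x + 32. By the rational root theorem (leading coefficient 1), any rational root is an integer divisor of 32: try ±1, ±2, ... in turn.
Test x = 1: value = 15 ≠ 0.
Test x = -1: value = 45 ≠ 0.
Test x = 2: value = 0 ✓, so (x - 2) is a factor.
Synthetic division by (x - 2): bring down 1; 1(2) - 2 = 0; 0(2) - 16 = -16; (-16)(2) + 32 = 0 → quotient x^2 - 16, remainder 0.
Solve the quadratic x^2 - 16 = 0: discriminant = 0^2 - 4(1)(-16) = 0 + 64 = 64.
sqrt(64) = 8, so x = (0 ± 8)/2: x = 4 or x = -4.

x = -4, x = 2, x = 4


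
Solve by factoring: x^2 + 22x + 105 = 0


We need two numbers that multiply to 105 and add to 22.
Those numbers are 7 and 15 (since 7 * 15 = 105 and 7 + 15 = 22).
So x^2 + 22x + 105 = (x + 7)(x + 15) = 0
Setting each factor to zero: x = -7 or x = -15

x = -15, x = -7


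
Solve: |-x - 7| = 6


An absolute value equation |expr| = 6 gives two cases:
Case 1: -x - 7 = 6
  -x = 13, so x = -13
Case 2: -x - 7 = -6
  -x = 1, so x = -1

x = -13, x = -1


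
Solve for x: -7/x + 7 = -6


Subtract 7 from both sides: -7/x = -13
Multiply both sides by x: -7 = -13 * x
Divide by -13: x = 7/13

x = 7/13


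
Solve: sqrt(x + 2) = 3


Square both sides: x + 2 = 3^2 = 9
x = 9 - 2 = 7
x = 7
Check: sqrt(1*7 + 2) = sqrt(9) = 3 ✓

x = 7


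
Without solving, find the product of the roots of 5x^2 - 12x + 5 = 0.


By Vieta's formulas for ax^2 + bx + c = 0:
  Sum of roots = -b/a
  Product of roots = c/a

Here a = 5, b = -12, c = 5
Sum = -(-12)/5 = 12/5
Product = 5/5 = 1

Product = 1


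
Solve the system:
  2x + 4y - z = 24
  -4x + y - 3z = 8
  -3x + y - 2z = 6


Using Cramer's rule. Expand each determinant along the first row.
D  = 2*[1*(-2) - (-3)*1] - 4*[(-4)*(-2) - (-3)*(-3)] + (-1)*[(-4)*1 - 1*(-3)]
  = 2*(1) - 4*(-1) + (-1)*(-1) = 7
Dx = 24*[1*(-2) - (-3)*1] - 4*[8*(-2) - (-3)*6] + (-1)*[8*1 - 1*6]
  = 24*(1) - 4*(2) + (-1)*(2) = 14
Dy = 2*[8*(-2) - (-3)*6] - 24*[(-4)*(-2) - (-3)*(-3)] + (-1)*[(-4)*6 - 8*(-3)]
  = 2*(2) - 24*(-1) + (-1)*(0) = 28
Dz = 2*[1*6 - 8*1] - 4*[(-4)*6 - 8*(-3)] + 24*[(-4)*1 - 1*(-3)]
  = 2*(-2) - 4*(0) + 24*(-1) = -28
x = Dx/D = 14/7 = 2, y = Dy/D = 28/7 = 4, z = Dz/D = -28/7 = -4
Check eq1: (2)(2) + (4)(4) + (-1)(-4) = 24 = 24 ✓
Check eq2: (-4)(2) + (1)(4) + (-3)(-4) = 8 = 8 ✓
Check eq3: (-3)(2) + (1)(4) + (-2)(-4) = 6 = 6 ✓

x = 2, y = 4, z = -4


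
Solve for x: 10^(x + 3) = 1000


Express both sides with the same base.
1000 = 10^3
Since the bases match, equate exponents: x + 3 = 3
So x = 3 - (3) = 0

x = 0


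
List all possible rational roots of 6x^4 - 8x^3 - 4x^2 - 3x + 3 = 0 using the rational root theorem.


Rational root theorem: possible roots are ±p/q where:
  p divides the constant term (3): p ∈ {1, 3}
  q divides the leading coefficient (6): q ∈ {1, 2, 3, 6}

All possible rational roots: -3, -3/2, -1, -1/2, -1/3, -1/6, 1/6, 1/3, 1/2, 1, 3/2, 3

-3, -3/2, -1, -1/2, -1/3, -1/6, 1/6, 1/3, 1/2, 1, 3/2, 3


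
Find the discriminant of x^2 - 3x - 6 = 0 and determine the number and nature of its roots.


For ax^2 + bx + c = 0, discriminant D = b^2 - 4ac
Here a = 1, b = -3, c = -6
D = (-3)^2 - 4(1)(-6) = 9 + 24 = 33

D = 33 > 0 but not a perfect square
The equation has 2 distinct real irrational roots.

Discriminant = 33, 2 distinct real irrational roots


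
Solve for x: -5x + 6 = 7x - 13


Starting with: -5x + 6 = 7x - 13
Move all x terms to left: (-5 - 7)x = -13 - 6
Simplify: -12x = -19
Divide both sides by -12: x = 19/12

x = 19/12


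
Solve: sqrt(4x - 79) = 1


Square both sides: 4x - 79 = 1^2 = 1
4x = 1 + 79 = 80
x = 20
Check: sqrt(4*20 - 79) = sqrt(1) = 1 ✓

x = 20


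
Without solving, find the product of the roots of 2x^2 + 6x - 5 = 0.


By Vieta's formulas for ax^2 + bx + c = 0:
  Sum of roots = -b/a
  Product of roots = c/a

Here a = 2, b = 6, c = -5
Sum = -(6)/2 = -3
Product = -5/2 = -5/2

Product = -5/2


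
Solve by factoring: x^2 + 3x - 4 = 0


We need two numbers that multiply to -4 and add to 3.
Those numbers are 4 and -1 (since 4 * (-1) = -4 and 4 + (-1) = 3).
So x^2 + 3x - 4 = (x + 4)(x - 1) = 0
Setting each factor to zero: x = -4 or x = 1

x = -4, x = 1


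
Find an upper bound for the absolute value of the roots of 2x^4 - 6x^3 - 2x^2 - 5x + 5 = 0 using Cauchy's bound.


Cauchy's bound: all roots r satisfy |r| <= 1 + max(|a_i/a_n|) for i = 0,...,n-1
where a_n is the leading coefficient.

Coefficients: [2, -6, -2, -5, 5]
Leading coefficient a_n = 2
Ratios |a_i/a_n|: 3, 1, 5/2, 5/2
Maximum ratio: 3
Cauchy's bound: |r| <= 1 + 3 = 4

Upper bound = 4


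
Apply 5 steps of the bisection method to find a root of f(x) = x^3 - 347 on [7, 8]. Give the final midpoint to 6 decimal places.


f(x) = x^3 - 347
f(7) = -4 < 0
f(8) = 165 > 0

Step 1: midpoint = (7.000000 + 8.000000)/2 = 7.500000
  f(7.500000) = 74.875000
  f(mid) > 0, so root is in [7.000000, 7.500000]

Step 2: midpoint = (7.000000 + 7.500000)/2 = 7.250000
  f(7.250000) = 34.078125
  f(mid) > 0, so root is in [7.000000, 7.250000]

Step 3: midpoint = (7.000000 + 7.250000)/2 = 7.125000
  f(7.125000) = 14.705078
  f(mid) > 0, so root is in [7.000000, 7.125000]

Step 4: midpoint = (7.000000 + 7.125000)/2 = 7.062500
  f(7.062500) = 5.269775
  f(mid) > 0, so root is in [7.000000, 7.062500]

Step 5: midpoint = (7.000000 + 7.062500)/2 = 7.031250
  f(7.031250) = 0.614288
  f(mid) > 0, so root is in [7.000000, 7.031250]

midpoint = 7.031250


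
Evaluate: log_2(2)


We need the exponent such that 2^? = 2
2^1 = 2
Therefore log_2(2) = 1

1


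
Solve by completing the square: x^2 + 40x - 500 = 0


Start: x^2 + 40x - 500 = 0
Move constant: x^2 + 40x = 500
Half of 40 is 20, squared is 400
Add 400 to both sides: x^2 + 40x + 400 = 900
(x + 20)^2 = 900
x + 20 = ±30
x = -20 + 30 = 10 or x = -20 - 30 = -50

x = -50, x = 10


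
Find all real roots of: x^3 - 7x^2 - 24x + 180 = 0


Let p(x) = x^3 - 7x^2 - 24x + 180. By the rational root theorem (leading coefficient 1), any rational root is an integer divisor of 180: try ±1, ±2, ... in turn.
Test x = 1: value = 150 ≠ 0.
Test x = -1: value = 196 ≠ 0.
Test x = 2: value = 112 ≠ 0.
Test x = -2: value = 192 ≠ 0.
Test x = 3: value = 72 ≠ 0.
Test x = -3: value = 162 ≠ 0.
Test x = 4: value = 36 ≠ 0.
Test x = -4: value = 100 ≠ 0.
Test x = 5: value = 10 ≠ 0.
Test x = -5: value = 0 ✓, so (x + 5) is a factor.
Synthetic division by (x + 5): bring down 1; 1(-5) - 7 = -12; (-12)(-5) - 24 = 36; 36(-5) + 180 = 0 → quotient x^2 - 12x + 36, remainder 0.
Solve the quadratic x^2 - 12x + 36 = 0: discriminant = (-12)^2 - 4(1)(36) = 144 - 144 = 0.
Discriminant = 0, so a double root: x = 12/2 = 6.

x = -5, x = 6 (multiplicity 2)


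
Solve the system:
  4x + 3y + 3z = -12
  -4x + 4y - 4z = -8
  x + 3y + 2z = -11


Using Cramer's rule. Expand each determinant along the first row.
D  = 4*[4*2 - (-4)*3] - 3*[(-4)*2 - (-4)*1] + 3*[(-4)*3 - 4*1]
  = 4*(20) - 3*(-4) + 3*(-16) = 44
Dx = (-12)*[4*2 - (-4)*3] - 3*[(-8)*2 - (-4)*(-11)] + 3*[(-8)*3 - 4*(-11)]
  = (-12)*(20) - 3*(-60) + 3*(20) = 0
Dy = 4*[(-8)*2 - (-4)*(-11)] - (-12)*[(-4)*2 - (-4)*1] + 3*[(-4)*(-11) - (-8)*1]
  = 4*(-60) - (-12)*(-4) + 3*(52) = -132
Dz = 4*[4*(-11) - (-8)*3] - 3*[(-4)*(-11) - (-8)*1] + (-12)*[(-4)*3 - 4*1]
  = 4*(-20) - 3*(52) + (-12)*(-16) = -44
x = Dx/D = 0/44 = 0, y = Dy/D = -132/44 = -3, z = Dz/D = -44/44 = -1
Check eq1: (4)(0) + (3)(-3) + (3)(-1) = -12 = -12 ✓
Check eq2: (-4)(0) + (4)(-3) + (-4)(-1) = -8 = -8 ✓
Check eq3: (1)(0) + (3)(-3) + (2)(-1) = -11 = -11 ✓

x = 0, y = -3, z = -1


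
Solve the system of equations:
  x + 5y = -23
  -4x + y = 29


Using Cramer's rule:
Determinant D = (1)(1) - (-4)(5) = 1 + 20 = 21
Dx = (-23)(1) - (29)(5) = -23 - 145 = -168
Dy = (1)(29) - (-4)(-23) = 29 - 92 = -63
x = Dx/D = -168/21 = -8
y = Dy/D = -63/21 = -3

x = -8, y = -3


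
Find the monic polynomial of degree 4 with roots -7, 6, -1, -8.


A monic polynomial with roots -7, 6, -1, -8 is:
p(x) = (x + 7)(x - 6)(x + 1)(x + 8)
After multiplying by (x + 7): x + 7
After multiplying by (x - 6): x^2 + x - 42
After multiplying by (x + 1): x^3 + 2x^2 - 41x - 42
After multiplying by (x + 8): x^4 + 10x^3 - 25x^2 - 370x - 336

x^4 + 10x^3 - 25x^2 - 370x - 336


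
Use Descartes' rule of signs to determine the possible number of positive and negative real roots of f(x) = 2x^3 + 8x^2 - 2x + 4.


Descartes' rule of signs:

For positive roots, count sign changes in f(x) = 2x^3 + 8x^2 - 2x + 4:
Signs of coefficients: +, +, -, +
Number of sign changes: 2
Possible positive real roots: 2, 0

For negative roots, examine f(-x) = -2x^3 + 8x^2 + 2x + 4:
Signs of coefficients: -, +, +, +
Number of sign changes: 1
Possible negative real roots: 1

Positive roots: 2 or 0; Negative roots: 1


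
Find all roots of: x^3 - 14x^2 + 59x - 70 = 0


Let p(x) = x^3 - 14x^2 + 59x - 70. By the rational root theorem (leading coefficient 1), any rational root is an integer divisor of 70: try ±1, ±2, ... in turn.
Test x = 1: value = -24 ≠ 0.
Test x = -1: value = -144 ≠ 0.
Test x = 2: value = 0 ✓, so (x - 2) is a factor.
Synthetic division by (x - 2): bring down 1; 1(2) - 14 = -12; (-12)(2) + 59 = 35; 35(2) - 70 = 0 → quotient x^2 - 12x + 35, remainder 0.
Solve the quadratic x^2 - 12x + 35 = 0: discriminant = (-12)^2 - 4(1)(35) = 144 - 140 = 4.
sqrt(4) = 2, so x = (12 ± 2)/2: x = 7 or x = 5.
Collecting all roots found:

x = 2, x = 5, x = 7


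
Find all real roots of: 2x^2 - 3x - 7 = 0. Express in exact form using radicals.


Using the quadratic formula: x = (-b ± sqrt(b^2 - 4ac)) / (2a)
Here a = 2, b = -3, c = -7
Discriminant = b^2 - 4ac = (-3)^2 - 4(2)(-7) = 9 + 56 = 65
Since discriminant = 65 > 0, there are two real roots.
x = (3 ± sqrt(65)) / 4
Numerically: x ≈ 2.7656 or x ≈ -1.2656

x = (3 + sqrt(65)) / 4 or x = (3 - sqrt(65)) / 4


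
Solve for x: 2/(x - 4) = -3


Multiply both sides by (x - 4): 2 = -3(x - 4)
Distribute: 2 = -3x + 12
-3x = 2 - 12 = -10
x = 10/3

x = 10/3


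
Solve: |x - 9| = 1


An absolute value equation |expr| = 1 gives two cases:
Case 1: x - 9 = 1
  x = 10, so x = 10
Case 2: x - 9 = -1
  x = 8, so x = 8

x = 8, x = 10


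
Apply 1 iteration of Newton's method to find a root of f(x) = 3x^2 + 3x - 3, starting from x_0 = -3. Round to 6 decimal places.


Newton's method: x_(n+1) = x_n - f(x_n)/f'(x_n)
f(x) = 3x^2 + 3x - 3
f'(x) = 6x + 3

Iteration 1:
  f(-3.000000) = 15.000000
  f'(-3.000000) = -15.000000
  x_1 = -3.000000 - (15.000000)/(-15.000000) = -2.000000

x_1 = -2.000000


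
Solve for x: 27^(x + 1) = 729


Express both sides with the same base.
729 = 27^2
Since the bases match, equate exponents: x + 1 = 2
So x = 2 - (1) = 1

x = 1


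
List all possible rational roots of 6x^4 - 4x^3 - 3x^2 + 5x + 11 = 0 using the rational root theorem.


Rational root theorem: possible roots are ±p/q where:
  p divides the constant term (11): p ∈ {1, 11}
  q divides the leading coefficient (6): q ∈ {1, 2, 3, 6}

All possible rational roots: -11, -11/2, -11/3, -11/6, -1, -1/2, -1/3, -1/6, 1/6, 1/3, 1/2, 1, 11/6, 11/3, 11/2, 11

-11, -11/2, -11/3, -11/6, -1, -1/2, -1/3, -1/6, 1/6, 1/3, 1/2, 1, 11/6, 11/3, 11/2, 11


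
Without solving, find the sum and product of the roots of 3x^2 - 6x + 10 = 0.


By Vieta's formulas for ax^2 + bx + c = 0:
  Sum of roots = -b/a
  Product of roots = c/a

Here a = 3, b = -6, c = 10
Sum = -(-6)/3 = 2
Product = 10/3 = 10/3

Sum = 2, Product = 10/3


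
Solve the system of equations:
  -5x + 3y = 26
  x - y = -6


Using Cramer's rule:
Determinant D = (-5)(-1) - (1)(3) = 5 - 3 = 2
Dx = (26)(-1) - (-6)(3) = -26 + 18 = -8
Dy = (-5)(-6) - (1)(26) = 30 - 26 = 4
x = Dx/D = -8/2 = -4
y = Dy/D = 4/2 = 2

x = -4, y = 2


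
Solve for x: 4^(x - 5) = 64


Express both sides with the same base.
64 = 4^3
Since the bases match, equate exponents: x - 5 = 3
So x = 3 - (-5) = 8

x = 8


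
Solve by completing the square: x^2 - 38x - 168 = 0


Start: x^2 - 38x - 168 = 0
Move constant: x^2 - 38x = 168
Half of -38 is -19, squared is 361
Add 361 to both sides: x^2 - 38x + 361 = 529
(x - 19)^2 = 529
x - 19 = ±23
x = 19 + 23 = 42 or x = 19 - 23 = -4

x = -4, x = 42


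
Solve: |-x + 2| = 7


An absolute value equation |expr| = 7 gives two cases:
Case 1: -x + 2 = 7
  -x = 5, so x = -5
Case 2: -x + 2 = -7
  -x = -9, so x = 9

x = -5, x = 9


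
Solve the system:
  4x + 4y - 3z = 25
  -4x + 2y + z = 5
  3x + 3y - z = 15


Using Cramer's rule. Expand each determinant along the first row.
D  = 4*[2*(-1) - 1*3] - 4*[(-4)*(-1) - 1*3] + (-3)*[(-4)*3 - 2*3]
  = 4*(-5) - 4*(1) + (-3)*(-18) = 30
Dx = 25*[2*(-1) - 1*3] - 4*[5*(-1) - 1*15] + (-3)*[5*3 - 2*15]
  = 25*(-5) - 4*(-20) + (-3)*(-15) = 0
Dy = 4*[5*(-1) - 1*15] - 25*[(-4)*(-1) - 1*3] + (-3)*[(-4)*15 - 5*3]
  = 4*(-20) - 25*(1) + (-3)*(-75) = 120
Dz = 4*[2*15 - 5*3] - 4*[(-4)*15 - 5*3] + 25*[(-4)*3 - 2*3]
  = 4*(15) - 4*(-75) + 25*(-18) = -90
x = Dx/D = 0/30 = 0, y = Dy/D = 120/30 = 4, z = Dz/D = -90/30 = -3
Check eq1: (4)(0) + (4)(4) + (-3)(-3) = 25 = 25 ✓
Check eq2: (-4)(0) + (2)(4) + (1)(-3) = 5 = 5 ✓
Check eq3: (3)(0) + (3)(4) + (-1)(-3) = 15 = 15 ✓

x = 0, y = 4, z = -3


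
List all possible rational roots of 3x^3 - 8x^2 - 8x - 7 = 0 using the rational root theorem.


Rational root theorem: possible roots are ±p/q where:
  p divides the constant term (-7): p ∈ {1, 7}
  q divides the leading coefficient (3): q ∈ {1, 3}

All possible rational roots: -7, -7/3, -1, -1/3, 1/3, 1, 7/3, 7

-7, -7/3, -1, -1/3, 1/3, 1, 7/3, 7


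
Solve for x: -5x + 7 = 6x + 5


Starting with: -5x + 7 = 6x + 5
Move all x terms to left: (-5 - 6)x = 5 - 7
Simplify: -11x = -2
Divide both sides by -11: x = 2/11

x = 2/11


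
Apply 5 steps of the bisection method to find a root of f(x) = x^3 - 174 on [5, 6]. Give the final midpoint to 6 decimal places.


f(x) = x^3 - 174
f(5) = -49 < 0
f(6) = 42 > 0

Step 1: midpoint = (5.000000 + 6.000000)/2 = 5.500000
  f(5.500000) = -7.625000
  f(mid) < 0, so root is in [5.500000, 6.000000]

Step 2: midpoint = (5.500000 + 6.000000)/2 = 5.750000
  f(5.750000) = 16.109375
  f(mid) > 0, so root is in [5.500000, 5.750000]

Step 3: midpoint = (5.500000 + 5.750000)/2 = 5.625000
  f(5.625000) = 3.978516
  f(mid) > 0, so root is in [5.500000, 5.625000]

Step 4: midpoint = (5.500000 + 5.625000)/2 = 5.562500
  f(5.562500) = -1.888428
  f(mid) < 0, so root is in [5.562500, 5.625000]

Step 5: midpoint = (5.562500 + 5.625000)/2 = 5.593750
  f(5.593750) = 1.028656
  f(mid) > 0, so root is in [5.562500, 5.593750]

midpoint = 5.593750


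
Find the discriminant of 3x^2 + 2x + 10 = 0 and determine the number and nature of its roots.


For ax^2 + bx + c = 0, discriminant D = b^2 - 4ac
Here a = 3, b = 2, c = 10
D = (2)^2 - 4(3)(10) = 4 - 120 = -116

D = -116 < 0
The equation has no real roots (2 complex conjugate roots).

Discriminant = -116, no real roots (2 complex conjugate roots)


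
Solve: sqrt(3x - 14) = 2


Square both sides: 3x - 14 = 2^2 = 4
3x = 4 + 14 = 18
x = 6
Check: sqrt(3*6 - 14) = sqrt(4) = 2 ✓

x = 6


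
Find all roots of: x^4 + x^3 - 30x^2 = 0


The lowest-degree term is x^2, so x = 0 is a root with multiplicity 2. Factor out x^2:
  x^2 + x - 30 = 0
Solve the quadratic x^2 + x - 30 = 0: discriminant = 1^2 - 4(1)(-30) = 1 + 120 = 121.
sqrt(121) = 11, so x = (-1 ± 11)/2: x = 5 or x = -6.
Collecting all roots found:

x = -6, x = 0 (multiplicity 2), x = 5


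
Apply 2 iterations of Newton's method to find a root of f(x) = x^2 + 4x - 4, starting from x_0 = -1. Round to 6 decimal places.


Newton's method: x_(n+1) = x_n - f(x_n)/f'(x_n)
f(x) = x^2 + 4x - 4
f'(x) = 2x + 4

Iteration 1:
  f(-1.000000) = -7.000000
  f'(-1.000000) = 2.000000
  x_1 = -1.000000 - (-7.000000)/(2.000000) = 2.500000

Iteration 2:
  f(2.500000) = 12.250000
  f'(2.500000) = 9.000000
  x_2 = 2.500000 - (12.250000)/(9.000000) = 1.138889

x_2 = 1.138889


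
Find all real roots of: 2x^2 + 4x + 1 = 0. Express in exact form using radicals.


Using the quadratic formula: x = (-b ± sqrt(b^2 - 4ac)) / (2a)
Here a = 2, b = 4, c = 1
Discriminant = b^2 - 4ac = 4^2 - 4(2)(1) = 16 - 8 = 8
Since discriminant = 8 > 0, there are two real roots.
x = (-4 ± 2*sqrt(2)) / 4
Simplifying: x = (-2 ± sqrt(2)) / 2
Numerically: x ≈ -0.2929 or x ≈ -1.7071

x = (-2 + sqrt(2)) / 2 or x = (-2 - sqrt(2)) / 2


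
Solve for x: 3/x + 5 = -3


Subtract 5 from both sides: 3/x = -8
Multiply both sides by x: 3 = -8 * x
Divide by -8: x = -3/8

x = -3/8


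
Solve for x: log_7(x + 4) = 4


Convert to exponential form: x + 4 = 7^4 = 2401
x = 2401 - 4 = 2397
Check: log_7(2397 + 4) = log_7(2401) = log_7(2401) = 4 ✓

x = 2397


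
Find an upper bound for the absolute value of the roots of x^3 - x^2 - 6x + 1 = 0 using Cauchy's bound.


Cauchy's bound: all roots r satisfy |r| <= 1 + max(|a_i/a_n|) for i = 0,...,n-1
where a_n is the leading coefficient.

Coefficients: [1, -1, -6, 1]
Leading coefficient a_n = 1
Ratios |a_i/a_n|: 1, 6, 1
Maximum ratio: 6
Cauchy's bound: |r| <= 1 + 6 = 7

Upper bound = 7


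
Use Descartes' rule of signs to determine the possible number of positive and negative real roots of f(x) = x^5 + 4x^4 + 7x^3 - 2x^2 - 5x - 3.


Descartes' rule of signs:

For positive roots, count sign changes in f(x) = x^5 + 4x^4 + 7x^3 - 2x^2 - 5x - 3:
Signs of coefficients: +, +, +, -, -, -
Number of sign changes: 1
Possible positive real roots: 1

For negative roots, examine f(-x) = -x^5 + 4x^4 - 7x^3 - 2x^2 + 5x - 3:
Signs of coefficients: -, +, -, -, +, -
Number of sign changes: 4
Possible negative real roots: 4, 2, 0

Positive roots: 1; Negative roots: 4 or 2 or 0


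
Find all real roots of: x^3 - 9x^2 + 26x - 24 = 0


Let p(x) = x^3 - 9x^2 + 26x - 24. By the rational root theorem (leading coefficient 1), any rational root is an integer divisor of 24: try ±1, ±2, ... in turn.
Test x = 1: value = -6 ≠ 0.
Test x = -1: value = -60 ≠ 0.
Test x = 2: value = 0 ✓, so (x - 2) is a factor.
Synthetic division by (x - 2): bring down 1; 1(2) - 9 = -7; (-7)(2) + 26 = 12; 12(2) - 24 = 0 → quotient x^2 - 7x + 12, remainder 0.
Solve the quadratic x^2 - 7x + 12 = 0: discriminant = (-7)^2 - 4(1)(12) = 49 - 48 = 1.
sqrt(1) = 1, so x = (7 ± 1)/2: x = 4 or x = 3.

x = 2, x = 3, x = 4


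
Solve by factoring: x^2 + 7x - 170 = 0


We need two numbers that multiply to -170 and add to 7.
Those numbers are 17 and -10 (since 17 * (-10) = -170 and 17 + (-10) = 7).
So x^2 + 7x - 170 = (x + 17)(x - 10) = 0
Setting each factor to zero: x = -17 or x = 10

x = -17, x = 10


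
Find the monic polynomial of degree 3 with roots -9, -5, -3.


A monic polynomial with roots -9, -5, -3 is:
p(x) = (x + 9)(x + 5)(x + 3)
After multiplying by (x + 9): x + 9
After multiplying by (x + 5): x^2 + 14x + 45
After multiplying by (x + 3): x^3 + 17x^2 + 87x + 135

x^3 + 17x^2 + 87x + 135


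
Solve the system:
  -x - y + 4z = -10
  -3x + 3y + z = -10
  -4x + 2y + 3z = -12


Using Cramer's rule. Expand each determinant along the first row.
D  = (-1)*[3*3 - 1*2] - (-1)*[(-3)*3 - 1*(-4)] + 4*[(-3)*2 - 3*(-4)]
  = (-1)*(7) - (-1)*(-5) + 4*(6) = 12
Dx = (-10)*[3*3 - 1*2] - (-1)*[(-10)*3 - 1*(-12)] + 4*[(-10)*2 - 3*(-12)]
  = (-10)*(7) - (-1)*(-18) + 4*(16) = -24
Dy = (-1)*[(-10)*3 - 1*(-12)] - (-10)*[(-3)*3 - 1*(-4)] + 4*[(-3)*(-12) - (-10)*(-4)]
  = (-1)*(-18) - (-10)*(-5) + 4*(-4) = -48
Dz = (-1)*[3*(-12) - (-10)*2] - (-1)*[(-3)*(-12) - (-10)*(-4)] + (-10)*[(-3)*2 - 3*(-4)]
  = (-1)*(-16) - (-1)*(-4) + (-10)*(6) = -48
x = Dx/D = -24/12 = -2, y = Dy/D = -48/12 = -4, z = Dz/D = -48/12 = -4
Check eq1: (-1)(-2) + (-1)(-4) + (4)(-4) = -10 = -10 ✓
Check eq2: (-3)(-2) + (3)(-4) + (1)(-4) = -10 = -10 ✓
Check eq3: (-4)(-2) + (2)(-4) + (3)(-4) = -12 = -12 ✓

x = -2, y = -4, z = -4


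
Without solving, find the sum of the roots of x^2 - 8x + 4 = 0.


By Vieta's formulas for ax^2 + bx + c = 0:
  Sum of roots = -b/a
  Product of roots = c/a

Here a = 1, b = -8, c = 4
Sum = -(-8)/1 = 8
Product = 4/1 = 4

Sum = 8


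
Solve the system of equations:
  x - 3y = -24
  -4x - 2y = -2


Using Cramer's rule:
Determinant D = (1)(-2) - (-4)(-3) = -2 - 12 = -14
Dx = (-24)(-2) - (-2)(-3) = 48 - 6 = 42
Dy = (1)(-2) - (-4)(-24) = -2 - 96 = -98
x = Dx/D = 42/-14 = -3
y = Dy/D = -98/-14 = 7

x = -3, y = 7


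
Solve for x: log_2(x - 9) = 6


Convert to exponential form: x - 9 = 2^6 = 64
x = 64 + 9 = 73
Check: log_2(73 - 9) = log_2(64) = log_2(64) = 6 ✓

x = 73


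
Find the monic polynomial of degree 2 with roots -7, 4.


A monic polynomial with roots -7, 4 is:
p(x) = (x + 7)(x - 4)
After multiplying by (x + 7): x + 7
After multiplying by (x - 4): x^2 + 3x - 28

x^2 + 3x - 28


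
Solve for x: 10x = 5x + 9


Starting with: 10x = 5x + 9
Move all x terms to left: (10 - 5)x = 9 - 0
Simplify: 5x = 9
Divide both sides by 5: x = 9/5

x = 9/5


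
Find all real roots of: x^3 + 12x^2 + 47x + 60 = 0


Let p(x) = x^3 + 12x^2 + 47x + 60. By the rational root theorem (leading coefficient 1), any rational root is an integer divisor of 60: try ±1, ±2, ... in turn.
Test x = 1: value = 120 ≠ 0.
Test x = -1: value = 24 ≠ 0.
Test x = 2: value = 210 ≠ 0.
Test x = -2: value = 6 ≠ 0.
Test x = 3: value = 336 ≠ 0.
Test x = -3: value = 0 ✓, so (x + 3) is a factor.
Synthetic division by (x + 3): bring down 1; 1(-3) + 12 = 9; 9(-3) + 47 = 20; 20(-3) + 60 = 0 → quotient x^2 + 9x + 20, remainder 0.
Solve the quadratic x^2 + 9x + 20 = 0: discriminant = 9^2 - 4(1)(20) = 81 - 80 = 1.
sqrt(1) = 1, so x = (-9 ± 1)/2: x = -4 or x = -5.

x = -5, x = -4, x = -3


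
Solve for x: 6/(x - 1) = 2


Multiply both sides by (x - 1): 6 = 2(x - 1)
Distribute: 6 = 2x - 2
2x = 6 + 2 = 8
x = 4

x = 4


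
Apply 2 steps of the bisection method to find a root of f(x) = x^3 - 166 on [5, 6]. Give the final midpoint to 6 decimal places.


f(x) = x^3 - 166
f(5) = -41 < 0
f(6) = 50 > 0

Step 1: midpoint = (5.000000 + 6.000000)/2 = 5.500000
  f(5.500000) = 0.375000
  f(mid) > 0, so root is in [5.000000, 5.500000]

Step 2: midpoint = (5.000000 + 5.500000)/2 = 5.250000
  f(5.250000) = -21.296875
  f(mid) < 0, so root is in [5.250000, 5.500000]

midpoint = 5.250000


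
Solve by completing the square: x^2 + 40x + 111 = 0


Start: x^2 + 40x + 111 = 0
Move constant: x^2 + 40x = -111
Half of 40 is 20, squared is 400
Add 400 to both sides: x^2 + 40x + 400 = 289
(x + 20)^2 = 289
x + 20 = ±17
x = -20 + 17 = -3 or x = -20 - 17 = -37

x = -37, x = -3


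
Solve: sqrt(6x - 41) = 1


Square both sides: 6x - 41 = 1^2 = 1
6x = 1 + 41 = 42
x = 7
Check: sqrt(6*7 - 41) = sqrt(1) = 1 ✓

x = 7


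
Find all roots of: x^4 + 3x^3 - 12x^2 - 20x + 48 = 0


Let p(x) = x^4 + 3x^3 - 12x^2 - 20x + 48. By the rational root theorem (leading coefficient 1), any rational root is an integer divisor of 48: try ±1, ±2, ... in turn.
Test x = 1: value = 20 ≠ 0.
Test x = -1: value = 54 ≠ 0.
Test x = 2: value = 0 ✓, so (x - 2) is a factor.
Synthetic division by (x - 2): bring down 1; 1(2) + 3 = 5; 5(2) - 12 = -2; (-2)(2) - 20 = -24; (-24)(2) + 48 = 0 → quotient x^3 + 5x^2 - 2x - 24, remainder 0.
Continue with the quotient x^3 + 5x^2 - 2x - 24 (candidates must divide 24; re-test x = 2 first in case it repeats).
Test x = 2: value = 0 ✓, so (x - 2) is a factor.
Synthetic division by (x - 2): bring down 1; 1(2) + 5 = 7; 7(2) - 2 = 12; 12(2) - 24 = 0 → quotient x^2 + 7x + 12, remainder 0.
Solve the quadratic x^2 + 7x + 12 = 0: discriminant = 7^2 - 4(1)(12) = 49 - 48 = 1.
sqrt(1) = 1, so x = (-7 ± 1)/2: x = -3 or x = -4.
Collecting all roots found:

x = -4, x = -3, x = 2 (multiplicity 2)


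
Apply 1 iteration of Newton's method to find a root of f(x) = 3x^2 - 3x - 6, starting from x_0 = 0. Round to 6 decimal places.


Newton's method: x_(n+1) = x_n - f(x_n)/f'(x_n)
f(x) = 3x^2 - 3x - 6
f'(x) = 6x - 3

Iteration 1:
  f(0.000000) = -6.000000
  f'(0.000000) = -3.000000
  x_1 = 0.000000 - (-6.000000)/(-3.000000) = -2.000000

x_1 = -2.000000


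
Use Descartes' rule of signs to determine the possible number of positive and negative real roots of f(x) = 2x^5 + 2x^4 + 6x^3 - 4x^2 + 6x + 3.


Descartes' rule of signs:

For positive roots, count sign changes in f(x) = 2x^5 + 2x^4 + 6x^3 - 4x^2 + 6x + 3:
Signs of coefficients: +, +, +, -, +, +
Number of sign changes: 2
Possible positive real roots: 2, 0

For negative roots, examine f(-x) = -2x^5 + 2x^4 - 6x^3 - 4x^2 - 6x + 3:
Signs of coefficients: -, +, -, -, -, +
Number of sign changes: 3
Possible negative real roots: 3, 1

Positive roots: 2 or 0; Negative roots: 3 or 1


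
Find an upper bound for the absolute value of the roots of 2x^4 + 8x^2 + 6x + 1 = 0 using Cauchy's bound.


Cauchy's bound: all roots r satisfy |r| <= 1 + max(|a_i/a_n|) for i = 0,...,n-1
where a_n is the leading coefficient.

Coefficients: [2, 0, 8, 6, 1]
Leading coefficient a_n = 2
Ratios |a_i/a_n|: 0, 4, 3, 1/2
Maximum ratio: 4
Cauchy's bound: |r| <= 1 + 4 = 5

Upper bound = 5


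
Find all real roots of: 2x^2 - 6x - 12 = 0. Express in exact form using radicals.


Using the quadratic formula: x = (-b ± sqrt(b^2 - 4ac)) / (2a)
Here a = 2, b = -6, c = -12
Discriminant = b^2 - 4ac = (-6)^2 - 4(2)(-12) = 36 + 96 = 132
Since discriminant = 132 > 0, there are two real roots.
x = (6 ± 2*sqrt(33)) / 4
Simplifying: x = (3 ± sqrt(33)) / 2
Numerically: x ≈ 4.3723 or x ≈ -1.3723

x = (3 + sqrt(33)) / 2 or x = (3 - sqrt(33)) / 2
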